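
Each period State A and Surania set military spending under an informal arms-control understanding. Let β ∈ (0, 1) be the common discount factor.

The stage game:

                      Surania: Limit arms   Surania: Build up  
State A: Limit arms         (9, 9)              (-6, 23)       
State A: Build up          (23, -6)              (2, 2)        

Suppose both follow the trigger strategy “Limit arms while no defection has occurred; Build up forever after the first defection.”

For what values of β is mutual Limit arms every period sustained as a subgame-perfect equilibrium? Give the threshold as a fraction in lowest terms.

9/(1−β) ≥ 23 + 2β/(1−β)
9 ≥ 23 − 21β
β ≥ 14/21 = 2/3.

2/3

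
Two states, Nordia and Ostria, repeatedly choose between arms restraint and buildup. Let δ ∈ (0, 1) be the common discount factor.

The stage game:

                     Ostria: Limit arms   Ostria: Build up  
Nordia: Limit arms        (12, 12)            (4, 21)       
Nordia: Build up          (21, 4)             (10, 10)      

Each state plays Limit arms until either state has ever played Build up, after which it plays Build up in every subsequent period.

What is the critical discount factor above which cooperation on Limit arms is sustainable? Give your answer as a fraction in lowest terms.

12/(1−δ) ≥ 21 + 10δ/(1−δ)
12 ≥ 21 − 11δ
δ ≥ 9/11.

9/11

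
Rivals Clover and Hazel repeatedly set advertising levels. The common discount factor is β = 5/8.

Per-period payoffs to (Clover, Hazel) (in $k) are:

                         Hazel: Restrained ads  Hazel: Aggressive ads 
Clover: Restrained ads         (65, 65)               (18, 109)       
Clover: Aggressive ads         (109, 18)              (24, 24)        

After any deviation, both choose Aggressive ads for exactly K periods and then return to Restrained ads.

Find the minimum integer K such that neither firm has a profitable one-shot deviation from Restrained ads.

Need Σ_{k=1}^{K} β^k ≥ (109−65)/(65−24) = 1.0732 at β = 5/8.
At K = 2 the sum is 1.0156 < 1.0732; at K = 3 it is 1.2598 ≥ 1.0732.
So the minimum punishment length is K = 3.

3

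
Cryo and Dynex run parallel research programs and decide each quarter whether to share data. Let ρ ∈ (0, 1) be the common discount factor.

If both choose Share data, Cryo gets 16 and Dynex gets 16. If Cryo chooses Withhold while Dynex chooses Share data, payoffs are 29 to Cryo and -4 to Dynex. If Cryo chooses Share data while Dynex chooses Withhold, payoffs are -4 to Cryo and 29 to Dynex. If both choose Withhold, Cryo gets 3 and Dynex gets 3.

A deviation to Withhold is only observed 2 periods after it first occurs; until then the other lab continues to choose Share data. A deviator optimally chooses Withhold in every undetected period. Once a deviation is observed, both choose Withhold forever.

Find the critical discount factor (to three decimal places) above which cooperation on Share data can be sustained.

0.707

A deviator earns 29 for 2 periods, then 3 forever; cooperating earns 16 forever. Multiplying the IC by (1−ρ):
16 ≥ 29(1−ρ^2) + 3ρ^2, so 26·ρ^2 ≥ 13 and ρ^2 ≥ 1/2.
ρ ≥ (1/2)^(1/2) ≈ 0.707.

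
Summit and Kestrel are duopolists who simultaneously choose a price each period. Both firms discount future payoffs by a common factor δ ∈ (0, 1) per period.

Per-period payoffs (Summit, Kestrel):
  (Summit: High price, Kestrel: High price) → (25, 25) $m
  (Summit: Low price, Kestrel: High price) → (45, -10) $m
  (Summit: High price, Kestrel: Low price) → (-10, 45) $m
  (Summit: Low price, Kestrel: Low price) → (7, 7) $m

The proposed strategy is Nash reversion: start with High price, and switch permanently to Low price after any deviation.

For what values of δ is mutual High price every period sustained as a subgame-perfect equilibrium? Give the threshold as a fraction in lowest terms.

10/19

25/(1−δ) ≥ 45 + 7δ/(1−δ)
25 ≥ 45 − 38δ
δ ≥ 20/38 = 10/19.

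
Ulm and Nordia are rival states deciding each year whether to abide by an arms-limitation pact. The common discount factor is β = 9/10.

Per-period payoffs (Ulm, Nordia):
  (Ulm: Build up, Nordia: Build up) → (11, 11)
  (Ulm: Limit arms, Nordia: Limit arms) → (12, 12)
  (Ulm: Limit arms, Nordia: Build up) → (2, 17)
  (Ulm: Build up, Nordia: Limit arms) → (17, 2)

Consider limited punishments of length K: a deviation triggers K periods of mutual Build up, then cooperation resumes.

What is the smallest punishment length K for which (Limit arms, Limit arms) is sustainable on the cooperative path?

Need Σ_{k=1}^{K} β^k ≥ (17−12)/(12−11) = 5.0000 at β = 9/10.
At K = 7 the sum is 4.6953 < 5.0000; at K = 8 it is 5.1258 ≥ 5.0000.
So the minimum punishment length is K = 8.

8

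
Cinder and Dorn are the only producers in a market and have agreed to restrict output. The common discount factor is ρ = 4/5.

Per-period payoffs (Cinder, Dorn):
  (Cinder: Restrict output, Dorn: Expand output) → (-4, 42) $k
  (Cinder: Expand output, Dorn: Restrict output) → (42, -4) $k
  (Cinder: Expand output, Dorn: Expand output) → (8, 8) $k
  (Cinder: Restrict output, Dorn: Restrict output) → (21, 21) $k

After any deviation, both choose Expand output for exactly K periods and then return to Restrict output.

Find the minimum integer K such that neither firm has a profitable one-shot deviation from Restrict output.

3

IC: ρ(1−ρ^K)/(1−ρ) ≥ (42−21)/(21−8) = 21/13.
With ρ = 4/5: need 1 − ρ^K ≥ 21/13·(1−4/5)/(4/5), i.e. ρ^K ≤ 0.5962.
Since (4/5)^2 = 0.6400 and (4/5)^3 = 0.5120, the smallest such K is 3.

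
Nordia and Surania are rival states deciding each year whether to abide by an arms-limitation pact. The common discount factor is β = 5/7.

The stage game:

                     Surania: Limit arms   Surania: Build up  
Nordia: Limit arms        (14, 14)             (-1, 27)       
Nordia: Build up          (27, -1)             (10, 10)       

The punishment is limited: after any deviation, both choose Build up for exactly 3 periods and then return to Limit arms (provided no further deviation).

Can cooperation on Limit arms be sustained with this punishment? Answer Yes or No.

A one-shot deviation gives 27 now, then 10 for 3 periods, then back to 14.
Gain from deviating: (27−14) today; loss: (14−10) in each of the next 3 periods.
No-deviation condition: (14−10)(β+…+β^3) ≥ 27−14, i.e. β+…+β^3 ≥ 13/4.
At β = 5/7: β+…+β^3 = 1.5889 < 3.2500.
So cooperation is not sustainable.

No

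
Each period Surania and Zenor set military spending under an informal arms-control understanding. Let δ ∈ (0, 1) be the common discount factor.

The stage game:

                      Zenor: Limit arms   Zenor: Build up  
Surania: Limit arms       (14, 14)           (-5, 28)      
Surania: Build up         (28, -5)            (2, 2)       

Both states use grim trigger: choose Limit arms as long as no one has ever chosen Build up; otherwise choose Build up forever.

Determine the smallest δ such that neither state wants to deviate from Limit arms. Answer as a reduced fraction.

Under grim trigger the critical discount factor is (T−C)/(T−P) with T = 28, C = 14, P = 2.
δ* = (28−14)/(28−2) = 14/26 = 7/13.

7/13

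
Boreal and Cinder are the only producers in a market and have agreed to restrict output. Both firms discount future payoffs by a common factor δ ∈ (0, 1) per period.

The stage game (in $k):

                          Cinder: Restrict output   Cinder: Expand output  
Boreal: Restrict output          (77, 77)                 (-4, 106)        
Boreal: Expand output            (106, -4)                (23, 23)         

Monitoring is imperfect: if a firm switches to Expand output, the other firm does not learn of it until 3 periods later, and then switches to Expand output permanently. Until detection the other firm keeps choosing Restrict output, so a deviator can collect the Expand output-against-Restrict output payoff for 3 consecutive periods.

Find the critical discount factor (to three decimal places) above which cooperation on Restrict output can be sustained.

0.704

Deviating for the 3 undetected periods gains 106−77 = 29 per period over cooperation, then loses 77−23 = 54 per period forever once punishment starts.
Gain: 29(1 + δ + … + δ^2); loss: 54·δ^3/(1−δ).
No profitable deviation ⇔ 29(1−δ^3) ≤ 54·δ^3, i.e. δ^3 ≥ 29/(29+54) = 29/83.
Hence δ ≥ (29/83)^(1/3) ≈ 0.704.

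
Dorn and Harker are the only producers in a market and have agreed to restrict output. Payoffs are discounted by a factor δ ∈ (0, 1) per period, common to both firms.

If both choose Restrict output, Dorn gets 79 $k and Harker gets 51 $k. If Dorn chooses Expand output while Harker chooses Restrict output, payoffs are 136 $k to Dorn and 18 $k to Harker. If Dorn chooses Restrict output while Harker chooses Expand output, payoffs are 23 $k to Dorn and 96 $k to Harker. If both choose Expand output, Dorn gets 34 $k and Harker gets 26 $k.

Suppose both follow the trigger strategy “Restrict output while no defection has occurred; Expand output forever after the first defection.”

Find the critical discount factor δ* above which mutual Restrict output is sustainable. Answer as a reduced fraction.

9/14

Dorn's threshold: (136−79)/(136−34) = 19/34.
Harker's threshold: (96−51)/(96−26) = 9/14.
19/34 < 9/14, so Harker binds and δ* = 9/14.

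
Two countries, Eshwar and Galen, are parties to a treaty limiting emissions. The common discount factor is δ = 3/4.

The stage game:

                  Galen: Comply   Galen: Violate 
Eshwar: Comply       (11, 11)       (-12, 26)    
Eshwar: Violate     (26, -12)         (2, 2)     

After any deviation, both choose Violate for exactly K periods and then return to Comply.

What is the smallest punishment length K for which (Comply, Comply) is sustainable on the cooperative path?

No profitable deviation requires (11−2)(δ+…+δ^K) ≥ 26−11, i.e. δ+…+δ^K ≥ 5/3 ≈ 1.6667.
With δ = 3/4, the partial sums are K=1: 0.7500, K=2: 1.3125, K=3: 1.7344.
K = 3 is the first length at which the sum reaches 1.6667.

3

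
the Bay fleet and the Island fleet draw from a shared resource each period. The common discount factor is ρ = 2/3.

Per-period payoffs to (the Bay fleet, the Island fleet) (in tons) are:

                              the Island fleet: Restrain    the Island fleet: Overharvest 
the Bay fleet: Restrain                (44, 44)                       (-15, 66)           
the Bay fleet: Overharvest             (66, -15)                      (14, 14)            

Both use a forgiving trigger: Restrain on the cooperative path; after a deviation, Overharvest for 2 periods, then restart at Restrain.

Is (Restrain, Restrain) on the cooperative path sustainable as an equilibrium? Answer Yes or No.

Yes

IC: ρ+…+ρ^2 ≥ (66−44)/(44−14) = 11/15.
At ρ = 2/3: partial sum = 1.1111 ≥ 0.7333. Cooperation sustainable.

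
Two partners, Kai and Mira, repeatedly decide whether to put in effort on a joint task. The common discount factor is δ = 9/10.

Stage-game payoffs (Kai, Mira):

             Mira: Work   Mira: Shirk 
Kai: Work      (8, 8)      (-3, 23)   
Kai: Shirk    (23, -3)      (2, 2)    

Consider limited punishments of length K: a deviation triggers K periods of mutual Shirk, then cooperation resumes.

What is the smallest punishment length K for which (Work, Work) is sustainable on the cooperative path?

4

Need Σ_{k=1}^{K} δ^k ≥ (23−8)/(8−2) = 2.5000 at δ = 9/10.
At K = 3 the sum is 2.4390 < 2.5000; at K = 4 it is 3.0951 ≥ 2.5000.
So the minimum punishment length is K = 4.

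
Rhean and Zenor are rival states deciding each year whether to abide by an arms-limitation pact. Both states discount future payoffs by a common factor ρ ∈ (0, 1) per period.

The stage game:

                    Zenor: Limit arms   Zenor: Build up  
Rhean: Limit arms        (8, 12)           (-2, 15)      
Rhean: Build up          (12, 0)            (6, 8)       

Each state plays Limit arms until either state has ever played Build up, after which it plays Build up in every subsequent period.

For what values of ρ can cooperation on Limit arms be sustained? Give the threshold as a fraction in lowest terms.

2/3

Rhean's threshold: (12−8)/(12−6) = 2/3.
Zenor's threshold: (15−12)/(15−8) = 3/7.
2/3 > 3/7, so Rhean binds and ρ* = 2/3.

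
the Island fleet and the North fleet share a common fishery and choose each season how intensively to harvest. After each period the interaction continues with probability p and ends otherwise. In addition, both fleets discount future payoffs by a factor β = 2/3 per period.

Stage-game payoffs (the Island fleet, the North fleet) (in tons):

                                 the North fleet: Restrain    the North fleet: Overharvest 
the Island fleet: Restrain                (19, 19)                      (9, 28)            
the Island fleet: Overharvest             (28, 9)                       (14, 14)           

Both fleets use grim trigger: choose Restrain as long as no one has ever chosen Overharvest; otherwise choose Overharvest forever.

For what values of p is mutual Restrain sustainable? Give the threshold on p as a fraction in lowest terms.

27/28

With continuation probability p and discount β, the effective per-period discount factor is βp.
Grim-trigger IC: βp ≥ (28−19)/(28−14) = 9/14.
So p ≥ (9/14)/(2/3) = 27/28.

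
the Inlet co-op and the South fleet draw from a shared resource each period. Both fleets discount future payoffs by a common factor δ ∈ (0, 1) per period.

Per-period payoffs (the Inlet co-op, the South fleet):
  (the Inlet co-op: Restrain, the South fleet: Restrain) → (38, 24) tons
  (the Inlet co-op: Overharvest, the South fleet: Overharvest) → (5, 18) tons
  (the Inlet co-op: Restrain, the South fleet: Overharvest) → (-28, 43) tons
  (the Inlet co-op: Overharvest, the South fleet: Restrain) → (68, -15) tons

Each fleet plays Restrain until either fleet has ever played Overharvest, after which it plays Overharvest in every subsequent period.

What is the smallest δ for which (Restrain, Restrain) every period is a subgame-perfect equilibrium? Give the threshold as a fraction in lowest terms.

19/25

For the Inlet co-op: deviation gain 68−38 = 30, per-period punishment loss 38−5 = 33. IC gives δ ≥ 30/63 = 10/21.
For the South fleet: gain 19, loss 6 per period, so δ ≥ 19/25.
The tighter constraint is the South fleet's, so cooperation needs δ ≥ 19/25.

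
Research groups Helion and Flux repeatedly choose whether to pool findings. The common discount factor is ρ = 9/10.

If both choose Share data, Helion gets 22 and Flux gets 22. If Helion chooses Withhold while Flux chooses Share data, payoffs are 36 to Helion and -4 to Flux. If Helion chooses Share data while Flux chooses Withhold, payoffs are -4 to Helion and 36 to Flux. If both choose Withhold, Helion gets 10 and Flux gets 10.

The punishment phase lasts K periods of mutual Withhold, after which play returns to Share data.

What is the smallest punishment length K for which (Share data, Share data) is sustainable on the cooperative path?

No profitable deviation requires (22−10)(ρ+…+ρ^K) ≥ 36−22, i.e. ρ+…+ρ^K ≥ 7/6 ≈ 1.1667.
With ρ = 9/10, the partial sums are K=1: 0.9000, K=2: 1.7100.
K = 2 is the first length at which the sum reaches 1.1667.

2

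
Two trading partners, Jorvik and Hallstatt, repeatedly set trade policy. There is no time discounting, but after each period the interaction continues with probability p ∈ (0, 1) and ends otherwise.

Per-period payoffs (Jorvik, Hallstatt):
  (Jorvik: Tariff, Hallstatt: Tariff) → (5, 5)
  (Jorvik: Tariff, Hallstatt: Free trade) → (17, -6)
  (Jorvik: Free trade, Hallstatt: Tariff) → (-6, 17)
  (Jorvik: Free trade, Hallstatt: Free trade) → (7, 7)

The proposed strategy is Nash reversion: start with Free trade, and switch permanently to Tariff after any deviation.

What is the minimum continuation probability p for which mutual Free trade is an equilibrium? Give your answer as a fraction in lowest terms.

With no time discounting, the continuation probability p plays the role of the discount factor.
Grim-trigger IC: 7/(1−p) ≥ 17 + 5p/(1−p) ⇒ p ≥ (17−7)/(17−5) = 5/6.

5/6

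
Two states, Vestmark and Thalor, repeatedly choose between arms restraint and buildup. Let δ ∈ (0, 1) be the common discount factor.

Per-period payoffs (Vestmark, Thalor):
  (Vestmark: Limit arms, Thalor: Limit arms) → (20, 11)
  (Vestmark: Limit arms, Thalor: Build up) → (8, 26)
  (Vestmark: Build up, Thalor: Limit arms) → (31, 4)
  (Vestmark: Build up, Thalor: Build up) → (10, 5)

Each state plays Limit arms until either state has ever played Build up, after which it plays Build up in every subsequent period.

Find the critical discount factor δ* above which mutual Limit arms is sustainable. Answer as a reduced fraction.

5/7

Vestmark: cooperation gives 20 each period; deviation gives 31 once then 10 forever.
  20/(1−δ) ≥ 31 + 10δ/(1−δ) ⇒ δ ≥ 11/21.
Thalor: cooperation gives 11 each period; deviation gives 26 once then 5 forever.
  δ ≥ 15/21 = 5/7.
Both must hold, so the binding constraint is Thalor's: δ ≥ 5/7.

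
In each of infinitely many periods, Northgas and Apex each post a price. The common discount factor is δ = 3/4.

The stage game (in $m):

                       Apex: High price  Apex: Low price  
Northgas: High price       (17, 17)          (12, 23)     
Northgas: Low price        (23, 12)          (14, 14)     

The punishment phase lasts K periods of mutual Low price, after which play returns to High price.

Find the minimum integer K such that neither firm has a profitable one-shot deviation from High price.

4

Need Σ_{k=1}^{K} δ^k ≥ (23−17)/(17−14) = 2.0000 at δ = 3/4.
At K = 3 the sum is 1.7344 < 2.0000; at K = 4 it is 2.0508 ≥ 2.0000.
So the minimum punishment length is K = 4.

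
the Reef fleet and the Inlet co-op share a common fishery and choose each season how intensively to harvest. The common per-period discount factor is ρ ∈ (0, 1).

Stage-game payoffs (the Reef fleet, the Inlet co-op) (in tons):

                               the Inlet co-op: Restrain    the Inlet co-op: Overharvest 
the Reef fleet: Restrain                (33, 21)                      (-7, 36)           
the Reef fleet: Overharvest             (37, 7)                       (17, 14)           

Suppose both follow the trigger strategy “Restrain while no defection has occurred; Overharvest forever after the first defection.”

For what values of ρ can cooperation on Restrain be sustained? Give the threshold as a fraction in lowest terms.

15/22

For the Reef fleet: deviation gain 37−33 = 4, per-period punishment loss 33−17 = 16. IC gives ρ ≥ 4/20 = 1/5.
For the Inlet co-op: gain 15, loss 7 per period, so ρ ≥ 15/22.
The tighter constraint is the Inlet co-op's, so cooperation needs ρ ≥ 15/22.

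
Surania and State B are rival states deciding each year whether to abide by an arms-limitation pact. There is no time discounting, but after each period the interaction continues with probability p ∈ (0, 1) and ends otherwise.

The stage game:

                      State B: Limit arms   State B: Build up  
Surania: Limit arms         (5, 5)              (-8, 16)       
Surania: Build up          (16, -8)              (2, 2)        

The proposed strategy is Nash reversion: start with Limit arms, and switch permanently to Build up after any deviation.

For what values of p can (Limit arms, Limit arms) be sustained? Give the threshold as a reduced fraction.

11/14

With no time discounting, the continuation probability p plays the role of the discount factor.
Grim-trigger IC: 5/(1−p) ≥ 16 + 2p/(1−p) ⇒ p ≥ (16−5)/(16−2) = 11/14.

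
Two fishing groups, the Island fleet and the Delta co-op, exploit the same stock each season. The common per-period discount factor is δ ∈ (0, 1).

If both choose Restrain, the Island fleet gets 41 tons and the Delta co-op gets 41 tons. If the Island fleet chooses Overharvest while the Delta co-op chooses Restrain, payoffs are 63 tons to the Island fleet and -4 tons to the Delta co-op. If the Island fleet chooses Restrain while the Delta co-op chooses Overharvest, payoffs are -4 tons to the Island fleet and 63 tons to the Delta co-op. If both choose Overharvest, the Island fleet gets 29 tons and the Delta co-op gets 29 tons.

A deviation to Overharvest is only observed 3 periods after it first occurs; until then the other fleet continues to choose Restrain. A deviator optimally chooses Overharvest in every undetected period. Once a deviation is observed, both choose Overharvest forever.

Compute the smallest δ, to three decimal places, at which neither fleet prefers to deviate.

0.865

A deviator earns 63 for 3 periods, then 29 forever; cooperating earns 41 forever. Multiplying the IC by (1−δ):
41 ≥ 63(1−δ^3) + 29δ^3, so 34·δ^3 ≥ 22 and δ^3 ≥ 11/17.
δ ≥ (11/17)^(1/3) ≈ 0.865.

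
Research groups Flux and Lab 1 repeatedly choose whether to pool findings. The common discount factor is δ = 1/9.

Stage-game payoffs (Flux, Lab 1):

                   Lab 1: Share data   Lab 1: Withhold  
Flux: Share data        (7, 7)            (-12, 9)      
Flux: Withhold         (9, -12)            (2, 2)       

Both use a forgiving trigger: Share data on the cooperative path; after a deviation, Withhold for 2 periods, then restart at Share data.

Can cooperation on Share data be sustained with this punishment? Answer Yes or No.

No

IC: δ+…+δ^2 ≥ (9−7)/(7−2) = 2/5.
At δ = 1/9: partial sum = 0.1235 < 0.4000. Cooperation not sustainable.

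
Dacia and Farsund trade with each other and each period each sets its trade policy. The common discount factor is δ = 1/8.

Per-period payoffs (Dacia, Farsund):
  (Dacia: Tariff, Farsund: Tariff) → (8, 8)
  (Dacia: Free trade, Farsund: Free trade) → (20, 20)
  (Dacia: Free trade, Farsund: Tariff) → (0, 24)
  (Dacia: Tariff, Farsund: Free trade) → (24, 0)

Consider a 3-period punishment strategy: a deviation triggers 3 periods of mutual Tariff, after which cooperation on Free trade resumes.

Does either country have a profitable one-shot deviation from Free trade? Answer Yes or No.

Yes

A one-shot deviation gives 24 now, then 8 for 3 periods, then back to 20.
Gain from deviating: (24−20) today; loss: (20−8) in each of the next 3 periods.
No-deviation condition: (20−8)(δ+…+δ^3) ≥ 24−20, i.e. δ+…+δ^3 ≥ 1/3.
At δ = 1/8: δ+…+δ^3 = 0.1426 < 0.3333.
So cooperation is not sustainable.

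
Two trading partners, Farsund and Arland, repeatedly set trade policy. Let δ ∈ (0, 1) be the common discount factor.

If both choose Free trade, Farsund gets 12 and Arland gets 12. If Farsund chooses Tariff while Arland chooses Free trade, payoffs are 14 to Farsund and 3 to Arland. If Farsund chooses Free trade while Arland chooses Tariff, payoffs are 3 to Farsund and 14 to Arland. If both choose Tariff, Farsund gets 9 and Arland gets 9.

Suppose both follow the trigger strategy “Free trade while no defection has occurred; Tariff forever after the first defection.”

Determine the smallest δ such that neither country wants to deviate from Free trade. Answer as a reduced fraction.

Under grim trigger the critical discount factor is (T−C)/(T−P) with T = 14, C = 12, P = 9.
δ* = (14−12)/(14−9) = 2/5.

2/5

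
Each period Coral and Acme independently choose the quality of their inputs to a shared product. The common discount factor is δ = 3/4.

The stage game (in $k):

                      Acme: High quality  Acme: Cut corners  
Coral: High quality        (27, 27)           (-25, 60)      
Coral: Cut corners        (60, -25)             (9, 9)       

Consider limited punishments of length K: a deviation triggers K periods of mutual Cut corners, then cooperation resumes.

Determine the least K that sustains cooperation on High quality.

No profitable deviation requires (27−9)(δ+…+δ^K) ≥ 60−27, i.e. δ+…+δ^K ≥ 11/6 ≈ 1.8333.
With δ = 3/4, the partial sums are K=1: 0.7500, K=2: 1.3125, K=3: 1.7344, K=4: 2.0508.
K = 4 is the first length at which the sum reaches 1.8333.

4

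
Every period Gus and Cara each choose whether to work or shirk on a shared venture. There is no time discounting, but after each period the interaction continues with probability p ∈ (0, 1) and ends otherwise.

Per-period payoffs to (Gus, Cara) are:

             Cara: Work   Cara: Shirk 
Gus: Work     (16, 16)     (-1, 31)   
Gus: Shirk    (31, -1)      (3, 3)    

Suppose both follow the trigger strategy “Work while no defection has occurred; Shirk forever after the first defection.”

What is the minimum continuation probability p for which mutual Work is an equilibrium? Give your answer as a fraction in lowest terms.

15/28

With no time discounting, the continuation probability p plays the role of the discount factor.
Grim-trigger IC: 16/(1−p) ≥ 31 + 3p/(1−p) ⇒ p ≥ (31−16)/(31−3) = 15/28.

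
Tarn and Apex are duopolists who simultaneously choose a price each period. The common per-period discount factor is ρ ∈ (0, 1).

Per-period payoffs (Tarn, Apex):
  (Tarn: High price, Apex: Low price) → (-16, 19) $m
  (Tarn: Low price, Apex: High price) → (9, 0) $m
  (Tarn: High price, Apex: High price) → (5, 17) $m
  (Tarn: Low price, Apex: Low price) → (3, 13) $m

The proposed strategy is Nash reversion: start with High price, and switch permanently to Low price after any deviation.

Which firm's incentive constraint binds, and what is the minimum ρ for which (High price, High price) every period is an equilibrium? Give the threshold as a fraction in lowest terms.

For Tarn: deviation gain 9−5 = 4, per-period punishment loss 5−3 = 2. IC gives ρ ≥ 4/6 = 2/3.
For Apex: gain 2, loss 4 per period, so ρ ≥ 2/6 = 1/3.
The tighter constraint is Tarn's, so cooperation needs ρ ≥ 2/3.

Tarn; ρ ≥ 2/3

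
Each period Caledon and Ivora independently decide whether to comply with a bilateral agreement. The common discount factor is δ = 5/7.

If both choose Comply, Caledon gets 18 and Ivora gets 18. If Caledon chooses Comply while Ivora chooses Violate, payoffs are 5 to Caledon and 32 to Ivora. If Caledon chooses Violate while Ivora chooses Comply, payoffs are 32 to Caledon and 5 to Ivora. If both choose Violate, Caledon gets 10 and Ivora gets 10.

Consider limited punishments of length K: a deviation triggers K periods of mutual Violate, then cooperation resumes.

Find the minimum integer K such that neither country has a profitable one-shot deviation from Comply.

4

IC: δ(1−δ^K)/(1−δ) ≥ (32−18)/(18−10) = 7/4.
With δ = 5/7: need 1 − δ^K ≥ 7/4·(1−5/7)/(5/7), i.e. δ^K ≤ 0.3000.
Since (5/7)^3 = 0.3644 and (5/7)^4 = 0.2603, the smallest such K is 4.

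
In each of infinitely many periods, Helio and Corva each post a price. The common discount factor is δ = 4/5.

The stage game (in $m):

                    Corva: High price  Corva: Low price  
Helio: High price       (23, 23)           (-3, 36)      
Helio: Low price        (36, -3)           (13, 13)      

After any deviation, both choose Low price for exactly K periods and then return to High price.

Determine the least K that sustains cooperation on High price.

Need Σ_{k=1}^{K} δ^k ≥ (36−23)/(23−13) = 1.3000 at δ = 4/5.
At K = 1 the sum is 0.8000 < 1.3000; at K = 2 it is 1.4400 ≥ 1.3000.
So the minimum punishment length is K = 2.

2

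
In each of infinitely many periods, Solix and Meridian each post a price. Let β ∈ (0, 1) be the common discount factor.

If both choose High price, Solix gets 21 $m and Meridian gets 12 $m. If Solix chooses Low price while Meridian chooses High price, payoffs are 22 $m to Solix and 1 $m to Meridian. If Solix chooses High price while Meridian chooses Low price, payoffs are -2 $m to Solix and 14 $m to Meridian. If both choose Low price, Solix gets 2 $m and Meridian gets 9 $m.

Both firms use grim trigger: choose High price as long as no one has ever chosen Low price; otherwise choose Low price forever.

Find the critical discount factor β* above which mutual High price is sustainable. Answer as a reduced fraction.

For Solix: deviation gain 22−21 = 1, per-period punishment loss 21−2 = 19. IC gives β ≥ 1/20.
For Meridian: gain 2, loss 3 per period, so β ≥ 2/5.
The tighter constraint is Meridian's, so cooperation needs β ≥ 2/5.

2/5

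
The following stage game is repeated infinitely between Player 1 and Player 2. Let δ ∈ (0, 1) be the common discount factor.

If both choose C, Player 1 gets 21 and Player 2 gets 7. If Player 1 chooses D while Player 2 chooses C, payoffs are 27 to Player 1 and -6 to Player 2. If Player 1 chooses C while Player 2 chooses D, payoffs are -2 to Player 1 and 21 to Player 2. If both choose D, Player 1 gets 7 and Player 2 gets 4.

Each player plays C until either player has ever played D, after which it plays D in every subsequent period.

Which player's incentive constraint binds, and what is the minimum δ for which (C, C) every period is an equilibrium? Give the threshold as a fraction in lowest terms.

Player 1's threshold: (27−21)/(27−7) = 3/10.
Player 2's threshold: (21−7)/(21−4) = 14/17.
3/10 < 14/17, so Player 2 binds and δ* = 14/17.

Player 2; δ ≥ 14/17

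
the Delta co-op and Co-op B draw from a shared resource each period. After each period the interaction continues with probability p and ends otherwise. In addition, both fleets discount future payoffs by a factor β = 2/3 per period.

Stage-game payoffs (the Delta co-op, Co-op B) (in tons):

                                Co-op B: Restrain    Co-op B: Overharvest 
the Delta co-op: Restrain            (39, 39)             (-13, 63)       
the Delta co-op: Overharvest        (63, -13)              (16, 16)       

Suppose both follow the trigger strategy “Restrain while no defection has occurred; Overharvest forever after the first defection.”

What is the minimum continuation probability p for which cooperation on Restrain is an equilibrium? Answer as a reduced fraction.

With continuation probability p and discount β, the effective per-period discount factor is βp.
Grim-trigger IC: βp ≥ (63−39)/(63−16) = 24/47.
So p ≥ (24/47)/(2/3) = 36/47.

36/47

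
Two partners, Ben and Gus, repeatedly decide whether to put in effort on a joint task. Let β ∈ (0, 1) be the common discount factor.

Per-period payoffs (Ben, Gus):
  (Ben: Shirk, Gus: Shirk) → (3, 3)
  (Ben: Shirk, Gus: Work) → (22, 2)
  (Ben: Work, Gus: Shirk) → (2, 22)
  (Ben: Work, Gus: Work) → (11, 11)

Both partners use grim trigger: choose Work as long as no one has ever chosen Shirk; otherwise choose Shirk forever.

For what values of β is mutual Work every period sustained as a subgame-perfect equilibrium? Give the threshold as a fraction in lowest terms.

Under grim trigger the critical discount factor is (T−C)/(T−P) with T = 22, C = 11, P = 3.
β* = (22−11)/(22−3) = 11/19.

11/19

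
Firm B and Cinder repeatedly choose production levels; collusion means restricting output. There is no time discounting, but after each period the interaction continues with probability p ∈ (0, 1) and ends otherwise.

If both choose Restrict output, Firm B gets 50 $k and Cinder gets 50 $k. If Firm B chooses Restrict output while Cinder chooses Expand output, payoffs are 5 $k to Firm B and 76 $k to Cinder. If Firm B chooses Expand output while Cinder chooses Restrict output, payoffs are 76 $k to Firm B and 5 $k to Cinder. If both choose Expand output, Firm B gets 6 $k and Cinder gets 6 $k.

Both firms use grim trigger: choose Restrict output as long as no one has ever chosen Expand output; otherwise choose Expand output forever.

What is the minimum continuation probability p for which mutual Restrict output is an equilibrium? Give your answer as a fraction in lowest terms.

13/35

With no time discounting, the continuation probability p plays the role of the discount factor.
Grim-trigger IC: 50/(1−p) ≥ 76 + 6p/(1−p) ⇒ p ≥ (76−50)/(76−6) = 13/35.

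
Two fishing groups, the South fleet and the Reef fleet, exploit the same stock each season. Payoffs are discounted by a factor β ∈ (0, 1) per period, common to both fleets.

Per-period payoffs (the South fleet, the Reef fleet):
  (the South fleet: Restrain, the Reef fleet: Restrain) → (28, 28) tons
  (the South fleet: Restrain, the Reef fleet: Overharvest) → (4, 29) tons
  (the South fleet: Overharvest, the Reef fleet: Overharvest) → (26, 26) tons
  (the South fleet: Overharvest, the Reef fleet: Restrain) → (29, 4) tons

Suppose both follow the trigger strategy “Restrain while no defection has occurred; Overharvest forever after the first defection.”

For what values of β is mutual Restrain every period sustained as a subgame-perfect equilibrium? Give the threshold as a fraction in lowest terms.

Under grim trigger the critical discount factor is (T−C)/(T−P) with T = 29, C = 28, P = 26.
β* = (29−28)/(29−26) = 1/3.

1/3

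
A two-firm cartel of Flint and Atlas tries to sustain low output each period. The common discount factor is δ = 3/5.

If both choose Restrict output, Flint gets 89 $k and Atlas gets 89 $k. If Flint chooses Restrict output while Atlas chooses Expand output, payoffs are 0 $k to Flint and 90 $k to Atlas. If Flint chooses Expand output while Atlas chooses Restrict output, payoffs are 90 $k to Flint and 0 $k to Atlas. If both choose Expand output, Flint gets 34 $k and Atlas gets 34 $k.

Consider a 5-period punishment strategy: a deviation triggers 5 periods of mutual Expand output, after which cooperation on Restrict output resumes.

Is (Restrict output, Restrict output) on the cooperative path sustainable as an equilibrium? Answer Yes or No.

Yes

IC: δ+…+δ^5 ≥ (90−89)/(89−34) = 1/55.
At δ = 3/5: partial sum = 1.3834 ≥ 0.0182. Cooperation sustainable.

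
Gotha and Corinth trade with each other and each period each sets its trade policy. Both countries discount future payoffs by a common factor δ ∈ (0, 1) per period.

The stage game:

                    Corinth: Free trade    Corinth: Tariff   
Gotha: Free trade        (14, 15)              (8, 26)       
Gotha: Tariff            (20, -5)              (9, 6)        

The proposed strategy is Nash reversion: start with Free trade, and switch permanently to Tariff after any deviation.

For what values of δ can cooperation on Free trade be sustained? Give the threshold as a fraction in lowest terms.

11/20

Gotha's threshold: (20−14)/(20−9) = 6/11.
Corinth's threshold: (26−15)/(26−6) = 11/20.
6/11 < 11/20, so Corinth binds and δ* = 11/20.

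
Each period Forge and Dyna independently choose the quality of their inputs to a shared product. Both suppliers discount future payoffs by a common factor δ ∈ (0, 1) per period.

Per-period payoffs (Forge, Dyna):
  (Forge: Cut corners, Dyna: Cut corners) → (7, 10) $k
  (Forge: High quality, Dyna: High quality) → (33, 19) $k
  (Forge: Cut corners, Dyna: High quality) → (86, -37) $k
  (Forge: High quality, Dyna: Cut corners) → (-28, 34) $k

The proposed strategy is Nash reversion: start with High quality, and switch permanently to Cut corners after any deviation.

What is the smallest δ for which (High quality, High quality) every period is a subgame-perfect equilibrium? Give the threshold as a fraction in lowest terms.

Forge's threshold: (86−33)/(86−7) = 53/79.
Dyna's threshold: (34−19)/(34−10) = 5/8.
53/79 > 5/8, so Forge binds and δ* = 53/79.

53/79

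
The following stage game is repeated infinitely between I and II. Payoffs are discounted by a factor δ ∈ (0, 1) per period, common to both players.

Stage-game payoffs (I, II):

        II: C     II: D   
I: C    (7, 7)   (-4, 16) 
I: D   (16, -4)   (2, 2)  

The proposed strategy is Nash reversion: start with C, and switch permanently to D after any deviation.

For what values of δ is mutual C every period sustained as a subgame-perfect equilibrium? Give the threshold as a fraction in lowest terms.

9/14

7/(1−δ) ≥ 16 + 2δ/(1−δ)
7 ≥ 16 − 14δ
δ ≥ 9/14.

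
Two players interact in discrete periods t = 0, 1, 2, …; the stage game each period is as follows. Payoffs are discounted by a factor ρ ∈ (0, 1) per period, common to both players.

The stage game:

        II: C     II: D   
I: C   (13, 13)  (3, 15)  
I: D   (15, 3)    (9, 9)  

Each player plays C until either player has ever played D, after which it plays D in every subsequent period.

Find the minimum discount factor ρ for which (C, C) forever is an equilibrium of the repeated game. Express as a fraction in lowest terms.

1/3

Under grim trigger the critical discount factor is (T−C)/(T−P) with T = 15, C = 13, P = 9.
ρ* = (15−13)/(15−9) = 2/6 = 1/3.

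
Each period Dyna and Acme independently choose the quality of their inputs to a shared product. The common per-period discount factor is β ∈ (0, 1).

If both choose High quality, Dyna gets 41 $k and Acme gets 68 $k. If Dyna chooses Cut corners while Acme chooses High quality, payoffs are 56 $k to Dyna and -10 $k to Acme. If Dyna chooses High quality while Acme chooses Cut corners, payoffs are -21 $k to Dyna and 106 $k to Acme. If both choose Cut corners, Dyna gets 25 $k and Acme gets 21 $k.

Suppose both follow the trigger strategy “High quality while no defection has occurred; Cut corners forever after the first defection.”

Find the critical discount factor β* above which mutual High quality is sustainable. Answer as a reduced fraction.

15/31

Dyna's threshold: (56−41)/(56−25) = 15/31.
Acme's threshold: (106−68)/(106−21) = 38/85.
15/31 > 38/85, so Dyna binds and β* = 15/31.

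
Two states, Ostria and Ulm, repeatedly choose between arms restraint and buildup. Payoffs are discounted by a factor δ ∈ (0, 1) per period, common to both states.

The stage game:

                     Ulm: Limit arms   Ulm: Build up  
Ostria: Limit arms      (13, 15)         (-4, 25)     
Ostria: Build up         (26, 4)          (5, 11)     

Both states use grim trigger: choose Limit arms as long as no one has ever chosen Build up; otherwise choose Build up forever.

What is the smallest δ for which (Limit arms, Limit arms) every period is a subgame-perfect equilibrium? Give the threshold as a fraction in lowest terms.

5/7

Ostria's threshold: (26−13)/(26−5) = 13/21.
Ulm's threshold: (25−15)/(25−11) = 5/7.
13/21 < 5/7, so Ulm binds and δ* = 5/7.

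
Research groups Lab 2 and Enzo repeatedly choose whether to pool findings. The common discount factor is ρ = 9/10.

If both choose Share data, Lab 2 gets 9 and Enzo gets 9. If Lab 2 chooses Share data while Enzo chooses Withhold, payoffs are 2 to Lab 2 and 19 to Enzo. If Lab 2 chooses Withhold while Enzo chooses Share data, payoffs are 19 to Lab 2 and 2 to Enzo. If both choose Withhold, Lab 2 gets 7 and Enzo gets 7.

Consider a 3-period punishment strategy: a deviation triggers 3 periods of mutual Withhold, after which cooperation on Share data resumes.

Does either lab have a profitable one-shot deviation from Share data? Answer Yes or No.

Yes

IC: ρ+…+ρ^3 ≥ (19−9)/(9−7) = 5.
At ρ = 9/10: partial sum = 2.4390 < 5.0000. Cooperation not sustainable.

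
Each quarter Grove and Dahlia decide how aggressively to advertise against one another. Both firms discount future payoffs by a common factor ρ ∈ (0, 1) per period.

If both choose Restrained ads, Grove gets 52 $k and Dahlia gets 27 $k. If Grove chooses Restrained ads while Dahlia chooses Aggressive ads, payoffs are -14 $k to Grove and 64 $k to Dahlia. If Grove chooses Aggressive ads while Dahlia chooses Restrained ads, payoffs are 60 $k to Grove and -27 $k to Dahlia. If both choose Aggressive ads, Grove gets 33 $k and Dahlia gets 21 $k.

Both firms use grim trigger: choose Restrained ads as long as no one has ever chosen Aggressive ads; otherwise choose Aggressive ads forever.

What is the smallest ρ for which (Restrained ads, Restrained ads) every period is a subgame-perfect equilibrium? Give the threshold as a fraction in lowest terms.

37/43

Grove: cooperation gives 52 each period; deviation gives 60 once then 33 forever.
  52/(1−ρ) ≥ 60 + 33ρ/(1−ρ) ⇒ ρ ≥ 8/27.
Dahlia: cooperation gives 27 each period; deviation gives 64 once then 21 forever.
  ρ ≥ 37/43.
Both must hold, so the binding constraint is Dahlia's: ρ ≥ 37/43.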